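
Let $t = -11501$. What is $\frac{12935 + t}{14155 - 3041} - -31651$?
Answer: $\frac{175885324}{5557} \approx 31651.0$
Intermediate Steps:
$\frac{12935 + t}{14155 - 3041} - -31651 = \frac{12935 - 11501}{14155 - 3041} - -31651 = \frac{1434}{11114} + 31651 = 1434 \cdot \frac{1}{11114} + 31651 = \frac{717}{5557} + 31651 = \frac{175885324}{5557}$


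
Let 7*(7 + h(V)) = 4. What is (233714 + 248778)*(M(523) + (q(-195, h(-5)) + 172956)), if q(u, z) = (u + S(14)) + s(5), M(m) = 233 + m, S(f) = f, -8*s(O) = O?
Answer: 167454035389/2 ≈ 8.3727e+10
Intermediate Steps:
s(O) = -O/8
h(V) = -45/7 (h(V) = -7 + (⅐)*4 = -7 + 4/7 = -45/7)
q(u, z) = 107/8 + u (q(u, z) = (u + 14) - ⅛*5 = (14 + u) - 5/8 = 107/8 + u)
(233714 + 248778)*(M(523) + (q(-195, h(-5)) + 172956)) = (233714 + 248778)*((233 + 523) + ((107/8 - 195) + 172956)) = 482492*(756 + (-1453/8 + 172956)) = 482492*(756 + 1382195/8) = 482492*(1388243/8) = 167454035389/2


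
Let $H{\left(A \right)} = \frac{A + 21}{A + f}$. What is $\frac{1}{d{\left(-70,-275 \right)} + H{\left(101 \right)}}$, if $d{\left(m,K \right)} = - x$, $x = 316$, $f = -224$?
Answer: $- \frac{123}{38990} \approx -0.0031547$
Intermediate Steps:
$H{\left(A \right)} = \frac{21 + A}{-224 + A}$ ($H{\left(A \right)} = \frac{A + 21}{A - 224} = \frac{21 + A}{-224 + A}$)
$d{\left(m,K \right)} = -316$ ($d{\left(m,K \right)} = \left(-1\right) 316 = -316$)
$\frac{1}{d{\left(-70,-275 \right)} + H{\left(101 \right)}} = \frac{1}{-316 + \frac{21 + 101}{-224 + 101}} = \frac{1}{-316 + \frac{1}{-123} \cdot 122} = \frac{1}{-316 - \frac{122}{123}} = \frac{1}{- \frac{38990}{123}} = - \frac{123}{38990}$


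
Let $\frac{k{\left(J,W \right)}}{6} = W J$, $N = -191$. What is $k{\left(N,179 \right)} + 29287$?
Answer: $-175847$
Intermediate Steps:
$k{\left(J,W \right)} = 6 J W$ ($k{\left(J,W \right)} = 6 W J = 6 J W$)
$k{\left(N,179 \right)} + 29287 = 6 \left(-191\right) 179 + 29287 = -205134 + 29287 = -175847$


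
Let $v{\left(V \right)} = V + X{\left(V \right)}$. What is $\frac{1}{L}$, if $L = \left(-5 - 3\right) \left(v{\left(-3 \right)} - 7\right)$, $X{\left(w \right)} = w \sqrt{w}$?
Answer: $\frac{5}{508} - \frac{3 i \sqrt{3}}{1016} \approx 0.0098425 - 0.0051143 i$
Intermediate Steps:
$X{\left(w \right)} = w^{\frac{3}{2}}$
$v{\left(V \right)} = V + V^{\frac{3}{2}}$
$L = 80 + 24 i \sqrt{3}$ ($L = \left(-5 - 3\right) \left(\left(-3 + \left(-3\right)^{\frac{3}{2}}\right) - 7\right) = \left(-5 - 3\right) \left(\left(-3 - 3 i \sqrt{3}\right) - 7\right) = - 8 \left(-10 - 3 i \sqrt{3}\right) = 80 + 24 i \sqrt{3} \approx 80.0 + 41.569 i$)
$\frac{1}{L} = \frac{1}{80 + 24 i \sqrt{3}}$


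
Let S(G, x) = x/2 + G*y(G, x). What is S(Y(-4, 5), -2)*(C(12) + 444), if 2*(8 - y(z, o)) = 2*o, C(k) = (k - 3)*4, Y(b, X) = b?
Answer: -19680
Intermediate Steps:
C(k) = -12 + 4*k (C(k) = (-3 + k)*4 = -12 + 4*k)
y(z, o) = 8 - o
S(G, x) = x/2 + G*(8 - x)
S(Y(-4, 5), -2)*(C(12) + 444) = ((½)*(-2) - 1*(-4)*(-8 - 2))*((-12 + 4*12) + 444) = (-1 - 1*(-4)*(-10))*((-12 + 48) + 444) = (-1 - 40)*(36 + 444) = -41*480 = -19680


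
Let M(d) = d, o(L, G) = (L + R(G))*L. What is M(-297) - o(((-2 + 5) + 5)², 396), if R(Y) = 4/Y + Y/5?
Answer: -4683911/495 ≈ -9462.5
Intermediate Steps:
R(Y) = 4/Y + Y/5 (R(Y) = 4/Y + Y*(⅕) = 4/Y + Y/5)
o(L, G) = L*(L + 4/G + G/5) (o(L, G) = (L + (4/G + G/5))*L = (L + 4/G + G/5)*L = L*(L + 4/G + G/5))
M(-297) - o(((-2 + 5) + 5)², 396) = -297 - ((((-2 + 5) + 5)²)² + 4*((-2 + 5) + 5)²/396 + (⅕)*396*((-2 + 5) + 5)²) = -297 - (((3 + 5)²)² + 4*(3 + 5)²*(1/396) + (⅕)*396*(3 + 5)²) = -297 - ((8²)² + 4*8²*(1/396) + (⅕)*396*8²) = -297 - (64² + 4*64*(1/396) + (⅕)*396*64) = -297 - (4096 + 64/99 + 25344/5) = -297 - 1*4536896/495 = -297 - 4536896/495 = -4683911/495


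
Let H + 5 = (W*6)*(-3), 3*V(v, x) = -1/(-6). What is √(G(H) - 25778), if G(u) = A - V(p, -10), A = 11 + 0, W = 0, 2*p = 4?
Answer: I*√927614/6 ≈ 160.52*I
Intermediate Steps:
p = 2 (p = (½)*4 = 2)
A = 11
V(v, x) = 1/18 (V(v, x) = (-1/(-6))/3 = (-1*(-⅙))/3 = (⅓)*(⅙) = 1/18)
H = -5 (H = -5 + (0*6)*(-3) = -5 + 0*(-3) = -5 + 0 = -5)
G(u) = 197/18 (G(u) = 11 - 1*1/18 = 11 - 1/18 = 197/18)
√(G(H) - 25778) = √(197/18 - 25778) = √(-463807/18) = I*√927614/6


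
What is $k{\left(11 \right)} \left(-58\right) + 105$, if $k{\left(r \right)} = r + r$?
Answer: $-1171$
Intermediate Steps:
$k{\left(r \right)} = 2 r$
$k{\left(11 \right)} \left(-58\right) + 105 = 2 \cdot 11 \left(-58\right) + 105 = 22 \left(-58\right) + 105 = -1276 + 105 = -1171$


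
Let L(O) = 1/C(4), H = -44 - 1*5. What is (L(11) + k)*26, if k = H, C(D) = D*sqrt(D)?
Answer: -5083/4 ≈ -1270.8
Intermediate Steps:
H = -49 (H = -44 - 5 = -49)
C(D) = D**(3/2)
k = -49
L(O) = 1/8 (L(O) = 1/(4**(3/2)) = 1/8)
(L(11) + k)*26 = (1/8 - 49)*26 = -391/8*26 = -5083/4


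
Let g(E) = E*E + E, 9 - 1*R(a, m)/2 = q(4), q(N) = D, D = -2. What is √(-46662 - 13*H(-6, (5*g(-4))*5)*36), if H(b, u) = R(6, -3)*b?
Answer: √15114 ≈ 122.94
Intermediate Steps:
q(N) = -2
R(a, m) = 22 (R(a, m) = 18 - 2*(-2) = 18 + 4 = 22)
g(E) = E + E² (g(E) = E² + E = E + E²)
H(b, u) = 22*b
√(-46662 - 13*H(-6, (5*g(-4))*5)*36) = √(-46662 - 286*(-6)*36) = √(-46662 - 13*(-132)*36) = √(-46662 + 1716*36) = √(-46662 + 61776) = √15114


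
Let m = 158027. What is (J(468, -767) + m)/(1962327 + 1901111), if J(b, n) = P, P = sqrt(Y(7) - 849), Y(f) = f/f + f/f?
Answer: 158027/3863438 + 11*I*sqrt(7)/3863438 ≈ 0.040903 + 7.533e-6*I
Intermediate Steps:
Y(f) = 2 (Y(f) = 1 + 1 = 2)
P = 11*I*sqrt(7) (P = sqrt(2 - 849) = sqrt(-847) = 11*I*sqrt(7) ≈ 29.103*I)
J(b, n) = 11*I*sqrt(7)
(J(468, -767) + m)/(1962327 + 1901111) = (11*I*sqrt(7) + 158027)/(1962327 + 1901111) = (158027 + 11*I*sqrt(7))/3863438 = (158027 + 11*I*sqrt(7))*(1/3863438) = 158027/3863438 + 11*I*sqrt(7)/3863438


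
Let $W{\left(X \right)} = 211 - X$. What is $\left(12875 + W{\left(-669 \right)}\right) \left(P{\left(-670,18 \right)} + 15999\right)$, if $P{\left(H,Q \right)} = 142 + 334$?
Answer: $226613625$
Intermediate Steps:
$P{\left(H,Q \right)} = 476$
$\left(12875 + W{\left(-669 \right)}\right) \left(P{\left(-670,18 \right)} + 15999\right) = \left(12875 + \left(211 - -669\right)\right) \left(476 + 15999\right) = \left(12875 + \left(211 + 669\right)\right) 16475 = \left(12875 + 880\right) 16475 = 13755 \cdot 16475 = 226613625$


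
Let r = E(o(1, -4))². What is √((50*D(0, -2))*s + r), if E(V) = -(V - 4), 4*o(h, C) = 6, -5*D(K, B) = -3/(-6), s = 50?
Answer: 5*I*√39/2 ≈ 15.612*I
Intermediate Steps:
D(K, B) = -⅒ (D(K, B) = -(-3)/(5*(-6)) = -(-3)*(-1)/(5*6) = -⅕*½ = -⅒)
o(h, C) = 3/2 (o(h, C) = (¼)*6 = 3/2)
E(V) = 4 - V (E(V) = -(-4 + V) = 4 - V)
r = 25/4 (r = (4 - 1*3/2)² = (4 - 3/2)² = (5/2)² = 25/4 ≈ 6.2500)
√((50*D(0, -2))*s + r) = √((50*(-⅒))*50 + 25/4) = √(-5*50 + 25/4) = √(-250 + 25/4) = √(-975/4) = 5*I*√39/2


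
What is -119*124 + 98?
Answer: -14658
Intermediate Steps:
-119*124 + 98 = -14756 + 98 = -14658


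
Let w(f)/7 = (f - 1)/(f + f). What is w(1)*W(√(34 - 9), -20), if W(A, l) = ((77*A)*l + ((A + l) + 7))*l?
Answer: 0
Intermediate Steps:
W(A, l) = l*(7 + A + l + 77*A*l) (W(A, l) = (77*A*l + (7 + A + l))*l = (7 + A + l + 77*A*l)*l = l*(7 + A + l + 77*A*l))
w(f) = 7*(-1 + f)/(2*f) (w(f) = 7*((f - 1)/(f + f)) = 7*((-1 + f)/((2*f))) = 7*((-1 + f)*(1/(2*f))) = 7*((-1 + f)/(2*f)) = 7*(-1 + f)/(2*f))
w(1)*W(√(34 - 9), -20) = ((7/2)*(-1 + 1)/1)*(-20*(7 + √(34 - 9) - 20 + 77*√(34 - 9)*(-20))) = ((7/2)*1*0)*(-20*(7 + √25 - 20 + 77*√25*(-20))) = 0*(-20*(7 + 5 - 20 + 77*5*(-20))) = 0*(-20*(7 + 5 - 20 - 7700)) = 0*(-20*(-7708)) = 0*154160 = 0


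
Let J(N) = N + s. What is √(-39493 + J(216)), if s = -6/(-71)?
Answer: I*√197994931/71 ≈ 198.18*I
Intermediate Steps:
s = 6/71 (s = -6*(-1/71) = 6/71 ≈ 0.084507)
J(N) = 6/71 + N (J(N) = N + 6/71 = 6/71 + N)
√(-39493 + J(216)) = √(-39493 + (6/71 + 216)) = √(-39493 + 15342/71) = √(-2788661/71) = I*√197994931/71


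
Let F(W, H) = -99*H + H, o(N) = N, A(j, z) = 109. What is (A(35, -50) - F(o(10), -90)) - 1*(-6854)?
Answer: -1857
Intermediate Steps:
F(W, H) = -98*H
(A(35, -50) - F(o(10), -90)) - 1*(-6854) = (109 - (-98)*(-90)) - 1*(-6854) = (109 - 1*8820) + 6854 = (109 - 8820) + 6854 = -8711 + 6854 = -1857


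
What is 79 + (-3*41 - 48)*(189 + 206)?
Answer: -67466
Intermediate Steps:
79 + (-3*41 - 48)*(189 + 206) = 79 + (-123 - 48)*395 = 79 - 171*395 = 79 - 67545 = -67466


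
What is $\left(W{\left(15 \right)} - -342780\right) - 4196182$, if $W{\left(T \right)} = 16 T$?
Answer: $-3853162$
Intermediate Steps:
$\left(W{\left(15 \right)} - -342780\right) - 4196182 = \left(16 \cdot 15 - -342780\right) - 4196182 = \left(240 + 342780\right) - 4196182 = 343020 - 4196182 = -3853162$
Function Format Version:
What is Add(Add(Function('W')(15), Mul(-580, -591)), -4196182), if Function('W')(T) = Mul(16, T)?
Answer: -3853162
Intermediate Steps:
Add(Add(Function('W')(15), Mul(-580, -591)), -4196182) = Add(Add(Mul(16, 15), Mul(-580, -591)), -4196182) = Add(Add(240, 342780), -4196182) = Add(343020, -4196182) = -3853162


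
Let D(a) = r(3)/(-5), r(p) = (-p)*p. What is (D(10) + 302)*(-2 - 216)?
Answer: -331142/5 ≈ -66228.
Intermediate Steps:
r(p) = -p**2
D(a) = 9/5 (D(a) = -1*3**2/(-5) = -1*9*(-1/5) = -9*(-1/5) = 9/5)
(D(10) + 302)*(-2 - 216) = (9/5 + 302)*(-2 - 216) = (1519/5)*(-218) = -331142/5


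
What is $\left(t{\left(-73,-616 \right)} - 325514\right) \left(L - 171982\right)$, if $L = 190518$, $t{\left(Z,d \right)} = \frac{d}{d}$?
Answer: $-6033708968$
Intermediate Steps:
$t{\left(Z,d \right)} = 1$
$\left(t{\left(-73,-616 \right)} - 325514\right) \left(L - 171982\right) = \left(1 - 325514\right) \left(190518 - 171982\right) = \left(1 - 325514\right) 18536 = \left(-325513\right) 18536 = -6033708968$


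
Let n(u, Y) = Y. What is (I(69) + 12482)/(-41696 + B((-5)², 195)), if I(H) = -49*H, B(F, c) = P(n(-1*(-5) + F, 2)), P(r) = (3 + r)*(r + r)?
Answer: -9101/41676 ≈ -0.21837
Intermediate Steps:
P(r) = 2*r*(3 + r) (P(r) = (3 + r)*(2*r) = 2*r*(3 + r))
B(F, c) = 20 (B(F, c) = 2*2*(3 + 2) = 2*2*5 = 20)
(I(69) + 12482)/(-41696 + B((-5)², 195)) = (-49*69 + 12482)/(-41696 + 20) = (-3381 + 12482)/(-41676) = 9101*(-1/41676) = -9101/41676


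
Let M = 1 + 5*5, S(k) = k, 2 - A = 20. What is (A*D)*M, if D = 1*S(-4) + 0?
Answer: 1872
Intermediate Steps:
A = -18 (A = 2 - 1*20 = 2 - 20 = -18)
M = 26 (M = 1 + 25 = 26)
D = -4 (D = 1*(-4) + 0 = -4 + 0 = -4)
(A*D)*M = -18*(-4)*26 = 72*26 = 1872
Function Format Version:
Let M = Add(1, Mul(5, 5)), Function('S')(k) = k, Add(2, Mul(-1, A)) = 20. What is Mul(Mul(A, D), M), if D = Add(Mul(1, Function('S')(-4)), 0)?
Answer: 1872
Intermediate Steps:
A = -18 (A = Add(2, Mul(-1, 20)) = Add(2, -20) = -18)
M = 26 (M = Add(1, 25) = 26)
D = -4 (D = Add(Mul(1, -4), 0) = Add(-4, 0) = -4)
Mul(Mul(A, D), M) = Mul(Mul(-18, -4), 26) = Mul(72, 26) = 1872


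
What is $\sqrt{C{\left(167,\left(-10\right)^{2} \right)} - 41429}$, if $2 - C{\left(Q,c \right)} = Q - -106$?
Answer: $10 i \sqrt{417} \approx 204.21 i$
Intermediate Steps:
$C{\left(Q,c \right)} = -104 - Q$ ($C{\left(Q,c \right)} = 2 - \left(Q - -106\right) = 2 - \left(Q + 106\right) = 2 - \left(106 + Q\right) = -104 - Q$)
$\sqrt{C{\left(167,\left(-10\right)^{2} \right)} - 41429} = \sqrt{\left(-104 - 167\right) - 41429} = \sqrt{-271 - 41429} = \sqrt{-41700} = 10 i \sqrt{417}$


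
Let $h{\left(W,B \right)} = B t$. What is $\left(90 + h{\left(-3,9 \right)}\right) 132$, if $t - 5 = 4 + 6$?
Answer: $29700$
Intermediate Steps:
$t = 15$ ($t = 5 + \left(4 + 6\right) = 5 + 10 = 15$)
$h{\left(W,B \right)} = 15 B$ ($h{\left(W,B \right)} = B 15 = 15 B$)
$\left(90 + h{\left(-3,9 \right)}\right) 132 = \left(90 + 15 \cdot 9\right) 132 = \left(90 + 135\right) 132 = 225 \cdot 132 = 29700$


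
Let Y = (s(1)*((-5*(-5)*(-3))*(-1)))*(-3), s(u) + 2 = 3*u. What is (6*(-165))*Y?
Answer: 222750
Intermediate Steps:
s(u) = -2 + 3*u
Y = -225 (Y = ((-2 + 3*1)*((-5*(-5)*(-3))*(-1)))*(-3) = ((-2 + 3)*((25*(-3))*(-1)))*(-3) = (1*(-75*(-1)))*(-3) = (1*75)*(-3) = 75*(-3) = -225)
(6*(-165))*Y = (6*(-165))*(-225) = -990*(-225) = 222750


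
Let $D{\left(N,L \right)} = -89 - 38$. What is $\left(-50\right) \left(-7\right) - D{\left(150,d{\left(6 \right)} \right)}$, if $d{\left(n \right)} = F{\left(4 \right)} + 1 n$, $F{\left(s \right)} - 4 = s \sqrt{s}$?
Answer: $477$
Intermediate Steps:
$F{\left(s \right)} = 4 + s^{\frac{3}{2}}$ ($F{\left(s \right)} = 4 + s \sqrt{s} = 4 + s^{\frac{3}{2}}$)
$d{\left(n \right)} = 12 + n$ ($d{\left(n \right)} = \left(4 + 4^{\frac{3}{2}}\right) + 1 n = \left(4 + 8\right) + n = 12 + n$)
$D{\left(N,L \right)} = -127$
$\left(-50\right) \left(-7\right) - D{\left(150,d{\left(6 \right)} \right)} = \left(-50\right) \left(-7\right) - -127 = 350 + 127 = 477$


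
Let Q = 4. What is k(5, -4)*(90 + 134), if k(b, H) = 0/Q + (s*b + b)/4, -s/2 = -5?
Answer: 3080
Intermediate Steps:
s = 10 (s = -2*(-5) = 10)
k(b, H) = 11*b/4 (k(b, H) = 0/4 + (10*b + b)/4 = 0*(¼) + (11*b)*(¼) = 0 + 11*b/4 = 11*b/4)
k(5, -4)*(90 + 134) = ((11/4)*5)*(90 + 134) = (55/4)*224 = 3080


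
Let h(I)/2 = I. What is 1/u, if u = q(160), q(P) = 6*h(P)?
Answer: 1/1920 ≈ 0.00052083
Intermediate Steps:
h(I) = 2*I
q(P) = 12*P (q(P) = 6*(2*P) = 12*P)
u = 1920 (u = 12*160 = 1920)
1/u = 1/1920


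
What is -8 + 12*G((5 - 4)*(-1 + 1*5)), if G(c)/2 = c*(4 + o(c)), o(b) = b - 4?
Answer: 376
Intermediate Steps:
o(b) = -4 + b
G(c) = 2*c**2 (G(c) = 2*(c*(4 + (-4 + c))) = 2*(c*c) = 2*c**2)
-8 + 12*G((5 - 4)*(-1 + 1*5)) = -8 + 12*(2*((5 - 4)*(-1 + 1*5))**2) = -8 + 12*(2*(1*(-1 + 5))**2) = -8 + 12*(2*(1*4)**2) = -8 + 12*(2*4**2) = -8 + 12*(2*16) = -8 + 12*32 = -8 + 384 = 376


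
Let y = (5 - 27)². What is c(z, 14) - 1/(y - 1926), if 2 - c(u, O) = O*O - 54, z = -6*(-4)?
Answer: -201879/1442 ≈ -140.00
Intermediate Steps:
y = 484 (y = (-22)² = 484)
z = 24
c(u, O) = 56 - O² (c(u, O) = 2 - (O*O - 54) = 2 - (O² - 54) = 2 - (-54 + O²) = 2 + (54 - O²) = 56 - O²)
c(z, 14) - 1/(y - 1926) = (56 - 1*14²) - 1/(484 - 1926) = (56 - 1*196) - 1/(-1442) = (56 - 196) - 1*(-1/1442) = -140 + 1/1442 = -201879/1442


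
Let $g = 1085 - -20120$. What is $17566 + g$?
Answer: $38771$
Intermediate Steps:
$g = 21205$ ($g = 1085 + 20120 = 21205$)
$17566 + g = 17566 + 21205 = 38771$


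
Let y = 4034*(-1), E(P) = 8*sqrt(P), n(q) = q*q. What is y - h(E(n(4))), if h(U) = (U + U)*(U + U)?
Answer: -8130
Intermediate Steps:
n(q) = q**2
h(U) = 4*U**2 (h(U) = (2*U)*(2*U) = 4*U**2)
y = -4034
y - h(E(n(4))) = -4034 - 4*(8*sqrt(4**2))**2 = -4034 - 4*(8*sqrt(16))**2 = -4034 - 4*(8*4)**2 = -4034 - 4*32**2 = -4034 - 4*1024 = -4034 - 1*4096 = -4034 - 4096 = -8130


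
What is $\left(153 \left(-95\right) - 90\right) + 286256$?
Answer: $271631$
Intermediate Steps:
$\left(153 \left(-95\right) - 90\right) + 286256 = \left(-14535 - 90\right) + 286256 = -14625 + 286256 = 271631$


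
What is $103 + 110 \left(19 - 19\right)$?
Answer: $103$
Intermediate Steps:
$103 + 110 \left(19 - 19\right) = 103 + 110 \cdot 0 = 103 + 0 = 103$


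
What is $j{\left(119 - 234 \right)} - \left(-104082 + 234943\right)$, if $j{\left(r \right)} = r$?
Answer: $-130976$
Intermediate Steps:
$j{\left(119 - 234 \right)} - \left(-104082 + 234943\right) = \left(119 - 234\right) - \left(-104082 + 234943\right) = -115 - 130861 = -130976$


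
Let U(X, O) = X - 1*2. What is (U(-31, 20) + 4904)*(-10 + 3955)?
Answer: 19216095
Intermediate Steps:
U(X, O) = -2 + X (U(X, O) = X - 2 = -2 + X)
(U(-31, 20) + 4904)*(-10 + 3955) = ((-2 - 31) + 4904)*(-10 + 3955) = (-33 + 4904)*3945 = 4871*3945 = 19216095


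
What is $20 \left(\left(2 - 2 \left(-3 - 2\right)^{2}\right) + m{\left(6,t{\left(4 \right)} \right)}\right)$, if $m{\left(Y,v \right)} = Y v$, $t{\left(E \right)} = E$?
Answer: $-480$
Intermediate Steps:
$20 \left(\left(2 - 2 \left(-3 - 2\right)^{2}\right) + m{\left(6,t{\left(4 \right)} \right)}\right) = 20 \left(\left(2 - 2 \left(-3 - 2\right)^{2}\right) + 6 \cdot 4\right) = 20 \left(\left(2 - 2 \left(-5\right)^{2}\right) + 24\right) = 20 \left(\left(2 - 50\right) + 24\right) = 20 \left(-48 + 24\right) = 20 \left(-24\right) = -480$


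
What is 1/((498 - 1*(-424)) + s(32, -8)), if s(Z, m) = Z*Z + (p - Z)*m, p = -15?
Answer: 1/2322 ≈ 0.00043066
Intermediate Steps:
s(Z, m) = Z² + m*(-15 - Z) (s(Z, m) = Z*Z + (-15 - Z)*m = Z² + m*(-15 - Z))
1/((498 - 1*(-424)) + s(32, -8)) = 1/((498 - 1*(-424)) + (32² - 15*(-8) - 1*32*(-8))) = 1/((498 + 424) + (1024 + 120 + 256)) = 1/(922 + 1400) = 1/2322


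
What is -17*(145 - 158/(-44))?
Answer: -55573/22 ≈ -2526.0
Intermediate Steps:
-17*(145 - 158/(-44)) = -17*(145 - 158*(-1/44)) = -17*(145 + 79/22) = -17*3269/22 = -55573/22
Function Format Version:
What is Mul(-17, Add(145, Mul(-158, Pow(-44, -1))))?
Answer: Rational(-55573, 22) ≈ -2526.0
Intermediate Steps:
Mul(-17, Add(145, Mul(-158, Pow(-44, -1)))) = Mul(-17, Add(145, Mul(-158, Rational(-1, 44)))) = Mul(-17, Add(145, Rational(79, 22))) = Mul(-17, Rational(3269, 22)) = Rational(-55573, 22)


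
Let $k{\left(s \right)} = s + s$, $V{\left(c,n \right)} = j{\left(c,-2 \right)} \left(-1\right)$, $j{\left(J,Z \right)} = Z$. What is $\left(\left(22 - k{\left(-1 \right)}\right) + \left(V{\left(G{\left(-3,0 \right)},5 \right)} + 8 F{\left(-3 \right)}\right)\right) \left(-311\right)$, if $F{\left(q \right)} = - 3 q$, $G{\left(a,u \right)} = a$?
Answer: $-30478$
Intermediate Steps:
$V{\left(c,n \right)} = 2$ ($V{\left(c,n \right)} = \left(-2\right) \left(-1\right) = 2$)
$k{\left(s \right)} = 2 s$
$\left(\left(22 - k{\left(-1 \right)}\right) + \left(V{\left(G{\left(-3,0 \right)},5 \right)} + 8 F{\left(-3 \right)}\right)\right) \left(-311\right) = \left(\left(22 - 2 \left(-1\right)\right) + \left(2 + 8 \left(\left(-3\right) \left(-3\right)\right)\right)\right) \left(-311\right) = \left(\left(22 - -2\right) + \left(2 + 8 \cdot 9\right)\right) \left(-311\right) = \left(\left(22 + 2\right) + \left(2 + 72\right)\right) \left(-311\right) = \left(24 + 74\right) \left(-311\right) = 98 \left(-311\right) = -30478$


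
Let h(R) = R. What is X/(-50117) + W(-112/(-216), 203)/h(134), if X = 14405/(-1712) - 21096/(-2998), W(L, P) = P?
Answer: 13054624392717/8617181931632 ≈ 1.5150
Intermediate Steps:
X = -3534919/2566288 (X = 14405*(-1/1712) - 21096*(-1/2998) = -14405/1712 + 10548/1499 = -3534919/2566288 ≈ -1.3774)
X/(-50117) + W(-112/(-216), 203)/h(134) = -3534919/2566288/(-50117) + 203/134 = -3534919/2566288*(-1/50117) + 203*(1/134) = 3534919/128614655696 + 203/134 = 13054624392717/8617181931632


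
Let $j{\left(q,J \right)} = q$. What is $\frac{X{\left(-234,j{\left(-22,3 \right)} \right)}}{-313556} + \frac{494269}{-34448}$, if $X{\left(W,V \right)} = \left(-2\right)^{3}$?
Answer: $- \frac{38745183745}{2700344272} \approx -14.348$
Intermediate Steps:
$X{\left(W,V \right)} = -8$
$\frac{X{\left(-234,j{\left(-22,3 \right)} \right)}}{-313556} + \frac{494269}{-34448} = - \frac{8}{-313556} + \frac{494269}{-34448} = \left(-8\right) \left(- \frac{1}{313556}\right) + 494269 \left(- \frac{1}{34448}\right) = \frac{2}{78389} - \frac{494269}{34448} = - \frac{38745183745}{2700344272}$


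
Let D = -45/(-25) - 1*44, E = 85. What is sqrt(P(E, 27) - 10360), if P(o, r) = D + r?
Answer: 6*I*sqrt(7205)/5 ≈ 101.86*I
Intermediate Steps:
D = -211/5 (D = -45*(-1/25) - 44 = 9/5 - 44 = -211/5 ≈ -42.200)
P(o, r) = -211/5 + r
sqrt(P(E, 27) - 10360) = sqrt((-211/5 + 27) - 10360) = sqrt(-76/5 - 10360) = sqrt(-51876/5) = 6*I*sqrt(7205)/5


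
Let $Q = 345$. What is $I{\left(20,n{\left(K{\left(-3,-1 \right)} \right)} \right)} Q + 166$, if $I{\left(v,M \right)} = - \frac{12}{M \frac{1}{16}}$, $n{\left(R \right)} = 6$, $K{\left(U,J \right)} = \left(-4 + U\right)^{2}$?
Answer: $-10874$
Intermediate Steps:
$I{\left(v,M \right)} = - \frac{192}{M}$ ($I{\left(v,M \right)} = - \frac{12}{M \frac{1}{16}} = - \frac{12}{\frac{1}{16} M} = - 12 \frac{16}{M} = - \frac{192}{M}$)
$I{\left(20,n{\left(K{\left(-3,-1 \right)} \right)} \right)} Q + 166 = - \frac{192}{6} \cdot 345 + 166 = \left(-192\right) \frac{1}{6} \cdot 345 + 166 = \left(-32\right) 345 + 166 = -11040 + 166 = -10874$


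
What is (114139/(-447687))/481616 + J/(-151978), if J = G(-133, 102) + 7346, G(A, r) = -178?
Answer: -772766461644599/16384233141147888 ≈ -0.047165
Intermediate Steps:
J = 7168 (J = -178 + 7346 = 7168)
(114139/(-447687))/481616 + J/(-151978) = (114139/(-447687))/481616 + 7168/(-151978) = (114139*(-1/447687))*(1/481616) + 7168*(-1/151978) = -114139/447687*1/481616 - 3584/75989 = -114139/215613222192 - 3584/75989 = -772766461644599/16384233141147888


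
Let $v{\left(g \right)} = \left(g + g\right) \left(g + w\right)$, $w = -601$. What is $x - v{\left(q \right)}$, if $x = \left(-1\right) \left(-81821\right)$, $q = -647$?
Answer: $-1533091$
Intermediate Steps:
$x = 81821$
$v{\left(g \right)} = 2 g \left(-601 + g\right)$ ($v{\left(g \right)} = \left(g + g\right) \left(g - 601\right) = 2 g \left(-601 + g\right)$)
$x - v{\left(q \right)} = 81821 - 2 \left(-647\right) \left(-601 - 647\right) = 81821 - 2 \left(-647\right) \left(-1248\right) = 81821 - 1614912 = -1533091$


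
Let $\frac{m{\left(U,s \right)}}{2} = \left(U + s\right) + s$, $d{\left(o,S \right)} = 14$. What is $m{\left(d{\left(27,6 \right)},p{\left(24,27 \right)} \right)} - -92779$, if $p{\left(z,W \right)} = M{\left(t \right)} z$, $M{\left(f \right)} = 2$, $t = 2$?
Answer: $92999$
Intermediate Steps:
$p{\left(z,W \right)} = 2 z$
$m{\left(U,s \right)} = 2 U + 4 s$ ($m{\left(U,s \right)} = 2 \left(\left(U + s\right) + s\right) = 2 \left(U + 2 s\right) = 2 U + 4 s$)
$m{\left(d{\left(27,6 \right)},p{\left(24,27 \right)} \right)} - -92779 = \left(2 \cdot 14 + 4 \cdot 2 \cdot 24\right) - -92779 = \left(28 + 4 \cdot 48\right) + 92779 = \left(28 + 192\right) + 92779 = 220 + 92779 = 92999$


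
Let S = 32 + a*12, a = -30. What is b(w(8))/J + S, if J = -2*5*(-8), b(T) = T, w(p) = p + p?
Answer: -1639/5 ≈ -327.80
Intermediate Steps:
w(p) = 2*p
J = 80 (J = -10*(-8) = 80)
S = -328 (S = 32 - 30*12 = 32 - 360 = -328)
b(w(8))/J + S = (2*8)/80 - 328 = 16*(1/80) - 328 = 1/5 - 328 = -1639/5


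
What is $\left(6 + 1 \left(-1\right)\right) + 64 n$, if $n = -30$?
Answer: $-1915$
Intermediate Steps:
$\left(6 + 1 \left(-1\right)\right) + 64 n = \left(6 + 1 \left(-1\right)\right) + 64 \left(-30\right) = \left(6 - 1\right) - 1920 = 5 - 1920 = -1915$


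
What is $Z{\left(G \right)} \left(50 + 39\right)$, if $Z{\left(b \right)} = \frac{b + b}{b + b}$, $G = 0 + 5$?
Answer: $89$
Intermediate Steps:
$G = 5$
$Z{\left(b \right)} = 1$ ($Z{\left(b \right)} = \frac{2 b}{2 b} = 2 b \frac{1}{2 b} = 1$)
$Z{\left(G \right)} \left(50 + 39\right) = 1 \left(50 + 39\right) = 1 \cdot 89 = 89$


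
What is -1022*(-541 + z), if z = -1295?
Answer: 1876392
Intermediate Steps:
-1022*(-541 + z) = -1022*(-541 - 1295) = -1022*(-1836) = 1876392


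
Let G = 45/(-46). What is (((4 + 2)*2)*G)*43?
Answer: -11610/23 ≈ -504.78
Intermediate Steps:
G = -45/46 (G = 45*(-1/46) = -45/46 ≈ -0.97826)
(((4 + 2)*2)*G)*43 = (((4 + 2)*2)*(-45/46))*43 = ((6*2)*(-45/46))*43 = (12*(-45/46))*43 = -270/23*43 = -11610/23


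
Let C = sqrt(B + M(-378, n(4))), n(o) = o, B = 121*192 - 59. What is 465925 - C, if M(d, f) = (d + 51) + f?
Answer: 465925 - 5*sqrt(914) ≈ 4.6577e+5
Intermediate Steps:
B = 23173 (B = 23232 - 59 = 23173)
M(d, f) = 51 + d + f (M(d, f) = (51 + d) + f = 51 + d + f)
C = 5*sqrt(914) (C = sqrt(23173 + (51 - 378 + 4)) = sqrt(23173 - 323) = sqrt(22850) = 5*sqrt(914) ≈ 151.16)
465925 - C = 465925 - 5*sqrt(914)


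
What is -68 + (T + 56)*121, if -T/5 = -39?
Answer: 30303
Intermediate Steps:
T = 195 (T = -5*(-39) = 195)
-68 + (T + 56)*121 = -68 + (195 + 56)*121 = -68 + 251*121 = -68 + 30371 = 30303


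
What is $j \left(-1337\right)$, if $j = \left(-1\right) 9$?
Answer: $12033$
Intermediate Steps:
$j = -9$
$j \left(-1337\right) = \left(-9\right) \left(-1337\right) = 12033$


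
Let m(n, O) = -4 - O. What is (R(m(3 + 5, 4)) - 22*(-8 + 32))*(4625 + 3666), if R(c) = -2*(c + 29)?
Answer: -4725870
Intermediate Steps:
R(c) = -58 - 2*c (R(c) = -2*(29 + c) = -58 - 2*c)
(R(m(3 + 5, 4)) - 22*(-8 + 32))*(4625 + 3666) = ((-58 - 2*(-4 - 1*4)) - 22*(-8 + 32))*(4625 + 3666) = ((-58 - 2*(-4 - 4)) - 22*24)*8291 = ((-58 - 2*(-8)) - 528)*8291 = ((-58 + 16) - 528)*8291 = (-42 - 528)*8291 = -570*8291 = -4725870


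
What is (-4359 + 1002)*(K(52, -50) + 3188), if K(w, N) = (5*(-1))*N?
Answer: -11541366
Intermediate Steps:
K(w, N) = -5*N
(-4359 + 1002)*(K(52, -50) + 3188) = (-4359 + 1002)*(-5*(-50) + 3188) = -3357*(250 + 3188) = -3357*3438 = -11541366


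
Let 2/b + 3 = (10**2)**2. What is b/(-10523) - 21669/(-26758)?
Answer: 134090867519/165582330394 ≈ 0.80981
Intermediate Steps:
b = 2/9997 (b = 2/(-3 + (10**2)**2) = 2/(-3 + 100**2) = 2/(-3 + 10000) = 2/9997 ≈ 0.00020006)
b/(-10523) - 21669/(-26758) = (2/9997)/(-10523) - 21669/(-26758) = (2/9997)*(-1/10523) - 21669*(-1/26758) = -2/105198431 + 21669/26758 = 134090867519/165582330394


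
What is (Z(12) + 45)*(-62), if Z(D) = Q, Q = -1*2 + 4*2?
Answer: -3162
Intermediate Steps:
Q = 6 (Q = -2 + 8 = 6)
Z(D) = 6
(Z(12) + 45)*(-62) = (6 + 45)*(-62) = 51*(-62) = -3162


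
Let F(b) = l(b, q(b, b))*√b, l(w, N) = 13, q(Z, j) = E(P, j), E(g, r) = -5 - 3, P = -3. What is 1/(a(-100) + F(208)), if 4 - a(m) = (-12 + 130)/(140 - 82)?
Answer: -1653/29559583 + 43732*√13/29559583 ≈ 0.0052783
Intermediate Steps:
E(g, r) = -8
q(Z, j) = -8
a(m) = 57/29 (a(m) = 4 - (-12 + 130)/(140 - 82) = 4 - 118/58 = 4 - 1*59/29 = 4 - 59/29 = 57/29)
F(b) = 13*√b
1/(a(-100) + F(208)) = 1/(57/29 + 13*√208) = 1/(57/29 + 13*(4*√13)) = 1/(57/29 + 52*√13)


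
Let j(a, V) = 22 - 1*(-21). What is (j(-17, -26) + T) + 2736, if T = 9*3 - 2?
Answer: 2804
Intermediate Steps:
T = 25 (T = 27 - 2 = 25)
j(a, V) = 43 (j(a, V) = 22 + 21 = 43)
(j(-17, -26) + T) + 2736 = (43 + 25) + 2736 = 68 + 2736 = 2804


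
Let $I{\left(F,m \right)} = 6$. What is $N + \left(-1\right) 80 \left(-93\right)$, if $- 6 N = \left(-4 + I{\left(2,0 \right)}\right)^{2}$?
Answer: $\frac{22318}{3} \approx 7439.3$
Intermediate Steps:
$N = - \frac{2}{3}$ ($N = - \frac{\left(-4 + 6\right)^{2}}{6} = - \frac{2^{2}}{6} = \left(- \frac{1}{6}\right) 4 = - \frac{2}{3} \approx -0.66667$)
$N + \left(-1\right) 80 \left(-93\right) = - \frac{2}{3} + \left(-1\right) 80 \left(-93\right) = - \frac{2}{3} - -7440 = - \frac{2}{3} + 7440 = \frac{22318}{3}$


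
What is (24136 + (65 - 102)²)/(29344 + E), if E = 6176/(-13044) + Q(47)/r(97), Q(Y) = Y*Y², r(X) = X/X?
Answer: 83171805/434256043 ≈ 0.19153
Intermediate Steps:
r(X) = 1
Q(Y) = Y³
E = 338565259/3261 (E = 6176/(-13044) + 47³/1 = 6176*(-1/13044) + 103823*1 = -1544/3261 + 103823 = 338565259/3261 ≈ 1.0382e+5)
(24136 + (65 - 102)²)/(29344 + E) = (24136 + (65 - 102)²)/(29344 + 338565259/3261) = (24136 + (-37)²)/(434256043/3261) = (24136 + 1369)*(3261/434256043) = 25505*(3261/434256043) = 83171805/434256043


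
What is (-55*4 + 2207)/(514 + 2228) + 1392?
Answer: 3818851/2742 ≈ 1392.7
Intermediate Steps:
(-55*4 + 2207)/(514 + 2228) + 1392 = (-220 + 2207)/2742 + 1392 = 1987*(1/2742) + 1392 = 1987/2742 + 1392 = 3818851/2742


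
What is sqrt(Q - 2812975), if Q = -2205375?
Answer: 5*I*sqrt(200734) ≈ 2240.2*I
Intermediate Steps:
sqrt(Q - 2812975) = sqrt(-2205375 - 2812975) = sqrt(-5018350) = 5*I*sqrt(200734)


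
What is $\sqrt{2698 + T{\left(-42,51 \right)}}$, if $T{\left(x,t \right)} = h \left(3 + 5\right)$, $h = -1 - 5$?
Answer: $5 \sqrt{106} \approx 51.478$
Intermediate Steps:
$h = -6$ ($h = -1 - 5 = -6$)
$T{\left(x,t \right)} = -48$ ($T{\left(x,t \right)} = - 6 \left(3 + 5\right) = \left(-6\right) 8 = -48$)
$\sqrt{2698 + T{\left(-42,51 \right)}} = \sqrt{2698 - 48} = \sqrt{2650} = 5 \sqrt{106}$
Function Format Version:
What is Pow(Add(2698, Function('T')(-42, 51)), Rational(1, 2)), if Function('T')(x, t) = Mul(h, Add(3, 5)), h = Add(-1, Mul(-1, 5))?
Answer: Mul(5, Pow(106, Rational(1, 2))) ≈ 51.478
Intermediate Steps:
h = -6 (h = Add(-1, -5) = -6)
Function('T')(x, t) = -48 (Function('T')(x, t) = Mul(-6, Add(3, 5)) = Mul(-6, 8) = -48)
Pow(Add(2698, Function('T')(-42, 51)), Rational(1, 2)) = Pow(Add(2698, -48), Rational(1, 2)) = Pow(2650, Rational(1, 2)) = Mul(5, Pow(106, Rational(1, 2)))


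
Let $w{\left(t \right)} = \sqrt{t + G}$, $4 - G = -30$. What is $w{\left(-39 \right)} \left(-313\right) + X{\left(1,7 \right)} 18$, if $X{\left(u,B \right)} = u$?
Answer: $18 - 313 i \sqrt{5} \approx 18.0 - 699.89 i$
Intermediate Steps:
$G = 34$ ($G = 4 - -30 = 4 + 30 = 34$)
$w{\left(t \right)} = \sqrt{34 + t}$ ($w{\left(t \right)} = \sqrt{t + 34} = \sqrt{34 + t}$)
$w{\left(-39 \right)} \left(-313\right) + X{\left(1,7 \right)} 18 = \sqrt{34 - 39} \left(-313\right) + 1 \cdot 18 = \sqrt{-5} \left(-313\right) + 18 = i \sqrt{5} \left(-313\right) + 18 = - 313 i \sqrt{5} + 18 = 18 - 313 i \sqrt{5}$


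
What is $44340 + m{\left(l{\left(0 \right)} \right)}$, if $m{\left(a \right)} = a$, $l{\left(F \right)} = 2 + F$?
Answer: $44342$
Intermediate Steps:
$44340 + m{\left(l{\left(0 \right)} \right)} = 44340 + \left(2 + 0\right) = 44340 + 2 = 44342$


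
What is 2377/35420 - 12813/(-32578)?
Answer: 5421167/11774620 ≈ 0.46041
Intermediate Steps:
2377/35420 - 12813/(-32578) = 2377*(1/35420) - 12813*(-1/32578) = 2377/35420 + 12813/32578 = 5421167/11774620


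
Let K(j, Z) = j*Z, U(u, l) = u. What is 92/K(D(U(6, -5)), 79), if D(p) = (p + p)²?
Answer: 23/2844 ≈ 0.0080872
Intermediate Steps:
D(p) = 4*p² (D(p) = (2*p)² = 4*p²)
K(j, Z) = Z*j
92/K(D(U(6, -5)), 79) = 92/((79*(4*6²))) = 92/((79*(4*36))) = 92/((79*144)) = 92/11376 = 92*(1/11376) = 23/2844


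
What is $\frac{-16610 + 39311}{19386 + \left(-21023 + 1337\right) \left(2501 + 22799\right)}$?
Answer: $- \frac{7567}{166012138} \approx -4.5581 \cdot 10^{-5}$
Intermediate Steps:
$\frac{-16610 + 39311}{19386 + \left(-21023 + 1337\right) \left(2501 + 22799\right)} = \frac{22701}{19386 - 498055800} = \frac{22701}{-498036414} = 22701 \left(- \frac{1}{498036414}\right) = - \frac{7567}{166012138}$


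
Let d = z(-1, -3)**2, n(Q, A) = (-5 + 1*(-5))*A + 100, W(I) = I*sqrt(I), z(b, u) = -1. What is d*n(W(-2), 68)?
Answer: -580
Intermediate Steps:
W(I) = I**(3/2)
n(Q, A) = 100 - 10*A (n(Q, A) = (-5 - 5)*A + 100 = -10*A + 100 = 100 - 10*A)
d = 1 (d = (-1)**2 = 1)
d*n(W(-2), 68) = 1*(100 - 10*68) = 1*(100 - 680) = 1*(-580) = -580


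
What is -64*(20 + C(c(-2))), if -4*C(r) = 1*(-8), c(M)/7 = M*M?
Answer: -1408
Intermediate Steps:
c(M) = 7*M² (c(M) = 7*(M*M) = 7*M²)
C(r) = 2 (C(r) = -(-8)/4 = -¼*(-8) = 2)
-64*(20 + C(c(-2))) = -64*(20 + 2) = -64*22 = -1408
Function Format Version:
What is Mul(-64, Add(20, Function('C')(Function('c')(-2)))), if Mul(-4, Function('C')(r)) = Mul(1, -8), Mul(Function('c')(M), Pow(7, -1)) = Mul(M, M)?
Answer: -1408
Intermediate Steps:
Function('c')(M) = Mul(7, Pow(M, 2)) (Function('c')(M) = Mul(7, Mul(M, M)) = Mul(7, Pow(M, 2)))
Function('C')(r) = 2 (Function('C')(r) = Mul(Rational(-1, 4), Mul(1, -8)) = Mul(Rational(-1, 4), -8) = 2)
Mul(-64, Add(20, Function('C')(Function('c')(-2)))) = Mul(-64, Add(20, 2)) = Mul(-64, 22) = -1408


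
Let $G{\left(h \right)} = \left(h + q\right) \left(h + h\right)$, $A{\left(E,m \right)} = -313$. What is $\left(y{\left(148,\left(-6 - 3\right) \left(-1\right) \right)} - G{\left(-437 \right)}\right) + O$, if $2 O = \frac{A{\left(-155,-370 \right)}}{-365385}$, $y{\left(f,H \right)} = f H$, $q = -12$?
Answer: $- \frac{285799762067}{730770} \approx -3.9109 \cdot 10^{5}$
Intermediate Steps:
$G{\left(h \right)} = 2 h \left(-12 + h\right)$ ($G{\left(h \right)} = \left(h - 12\right) \left(h + h\right) = \left(-12 + h\right) 2 h = 2 h \left(-12 + h\right)$)
$y{\left(f,H \right)} = H f$
$O = \frac{313}{730770}$ ($O = \frac{\left(-313\right) \frac{1}{-365385}}{2} = \frac{\left(-313\right) \left(- \frac{1}{365385}\right)}{2} = \frac{1}{2} \cdot \frac{313}{365385} = \frac{313}{730770} \approx 0.00042832$)
$\left(y{\left(148,\left(-6 - 3\right) \left(-1\right) \right)} - G{\left(-437 \right)}\right) + O = \left(\left(-6 - 3\right) \left(-1\right) 148 - 2 \left(-437\right) \left(-12 - 437\right)\right) + \frac{313}{730770} = \left(\left(-9\right) \left(-1\right) 148 - 2 \left(-437\right) \left(-449\right)\right) + \frac{313}{730770} = \left(9 \cdot 148 - 392426\right) + \frac{313}{730770} = \left(1332 - 392426\right) + \frac{313}{730770} = -391094 + \frac{313}{730770} = - \frac{285799762067}{730770}$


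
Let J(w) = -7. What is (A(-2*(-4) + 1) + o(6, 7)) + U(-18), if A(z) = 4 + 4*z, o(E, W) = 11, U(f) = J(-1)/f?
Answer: 925/18 ≈ 51.389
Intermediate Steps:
U(f) = -7/f
(A(-2*(-4) + 1) + o(6, 7)) + U(-18) = ((4 + 4*(-2*(-4) + 1)) + 11) - 7/(-18) = ((4 + 4*(8 + 1)) + 11) - 7*(-1/18) = ((4 + 4*9) + 11) + 7/18 = ((4 + 36) + 11) + 7/18 = (40 + 11) + 7/18 = 51 + 7/18 = 925/18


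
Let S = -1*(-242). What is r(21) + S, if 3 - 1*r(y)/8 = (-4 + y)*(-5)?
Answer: 946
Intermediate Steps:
S = 242
r(y) = -136 + 40*y (r(y) = 24 - 8*(-4 + y)*(-5) = 24 - 8*(20 - 5*y) = 24 + (-160 + 40*y) = -136 + 40*y)
r(21) + S = (-136 + 40*21) + 242 = (-136 + 840) + 242 = 704 + 242 = 946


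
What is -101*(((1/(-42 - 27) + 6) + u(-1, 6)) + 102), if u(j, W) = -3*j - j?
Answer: -780427/69 ≈ -11311.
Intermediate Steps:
u(j, W) = -4*j
-101*(((1/(-42 - 27) + 6) + u(-1, 6)) + 102) = -101*(((1/(-42 - 27) + 6) - 4*(-1)) + 102) = -101*(((1/(-69) + 6) + 4) + 102) = -101*(((-1/69 + 6) + 4) + 102) = -101*((413/69 + 4) + 102) = -101*(689/69 + 102) = -101*7727/69 = -780427/69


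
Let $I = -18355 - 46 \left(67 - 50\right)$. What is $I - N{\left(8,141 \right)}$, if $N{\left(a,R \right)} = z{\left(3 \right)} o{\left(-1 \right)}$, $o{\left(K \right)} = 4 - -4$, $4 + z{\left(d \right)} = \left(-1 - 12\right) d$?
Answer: $-18793$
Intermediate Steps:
$z{\left(d \right)} = -4 - 13 d$ ($z{\left(d \right)} = -4 + \left(-1 - 12\right) d = -4 - 13 d$)
$o{\left(K \right)} = 8$ ($o{\left(K \right)} = 4 + 4 = 8$)
$I = -19137$ ($I = -18355 - 46 \cdot 17 = -18355 - 782 = -19137$)
$N{\left(a,R \right)} = -344$ ($N{\left(a,R \right)} = \left(-4 - 39\right) 8 = \left(-43\right) 8 = -344$)
$I - N{\left(8,141 \right)} = -19137 - -344 = -19137 + 344 = -18793$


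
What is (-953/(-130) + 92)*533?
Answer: 529433/10 ≈ 52943.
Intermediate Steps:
(-953/(-130) + 92)*533 = (-953*(-1/130) + 92)*533 = (953/130 + 92)*533 = (12913/130)*533 = 529433/10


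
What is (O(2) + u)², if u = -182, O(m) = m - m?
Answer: 33124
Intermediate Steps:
O(m) = 0
(O(2) + u)² = (0 - 182)² = (-182)² = 33124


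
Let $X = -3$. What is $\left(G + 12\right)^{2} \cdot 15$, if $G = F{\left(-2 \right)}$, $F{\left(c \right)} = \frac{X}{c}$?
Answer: $\frac{10935}{4} \approx 2733.8$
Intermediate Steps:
$F{\left(c \right)} = - \frac{3}{c}$
$G = \frac{3}{2}$ ($G = - \frac{3}{-2} = \left(-3\right) \left(- \frac{1}{2}\right) = \frac{3}{2} \approx 1.5$)
$\left(G + 12\right)^{2} \cdot 15 = \left(\frac{3}{2} + 12\right)^{2} \cdot 15 = \left(\frac{27}{2}\right)^{2} \cdot 15 = \frac{729}{4} \cdot 15 = \frac{10935}{4}$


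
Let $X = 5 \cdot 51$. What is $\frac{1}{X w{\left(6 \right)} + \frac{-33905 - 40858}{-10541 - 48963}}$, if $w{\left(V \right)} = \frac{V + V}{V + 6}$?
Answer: $\frac{59504}{15248283} \approx 0.0039023$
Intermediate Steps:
$X = 255$
$w{\left(V \right)} = \frac{2 V}{6 + V}$
$\frac{1}{X w{\left(6 \right)} + \frac{-33905 - 40858}{-10541 - 48963}} = \frac{1}{255 \cdot 2 \cdot 6 \frac{1}{6 + 6} + \frac{-33905 - 40858}{-10541 - 48963}} = \frac{1}{255 \cdot 2 \cdot 6 \cdot \frac{1}{12} - \frac{74763}{-59504}} = \frac{1}{255 \cdot 2 \cdot 6 \cdot \frac{1}{12} - - \frac{74763}{59504}} = \frac{1}{255 \cdot 1 + \frac{74763}{59504}} = \frac{1}{255 + \frac{74763}{59504}} = \frac{1}{\frac{15248283}{59504}} = \frac{59504}{15248283}$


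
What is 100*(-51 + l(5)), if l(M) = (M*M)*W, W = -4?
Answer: -15100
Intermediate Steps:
l(M) = -4*M² (l(M) = (M*M)*(-4) = M²*(-4) = -4*M²)
100*(-51 + l(5)) = 100*(-51 - 4*5²) = 100*(-51 - 4*25) = 100*(-51 - 100) = 100*(-151) = -15100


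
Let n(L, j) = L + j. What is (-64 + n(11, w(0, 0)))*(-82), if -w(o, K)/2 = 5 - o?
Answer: 5166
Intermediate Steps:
w(o, K) = -10 + 2*o (w(o, K) = -2*(5 - o) = -10 + 2*o)
(-64 + n(11, w(0, 0)))*(-82) = (-64 + (11 + (-10 + 2*0)))*(-82) = (-64 + (11 + (-10 + 0)))*(-82) = (-64 + (11 - 10))*(-82) = (-64 + 1)*(-82) = -63*(-82) = 5166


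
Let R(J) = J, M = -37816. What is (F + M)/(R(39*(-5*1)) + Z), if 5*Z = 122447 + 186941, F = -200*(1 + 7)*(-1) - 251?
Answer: -182335/308413 ≈ -0.59120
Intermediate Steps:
F = 1349 (F = -1600*(-1) - 251 = -200*(-8) - 251 = 1600 - 251 = 1349)
Z = 309388/5 (Z = (122447 + 186941)/5 = (⅕)*309388 = 309388/5 ≈ 61878.)
(F + M)/(R(39*(-5*1)) + Z) = (1349 - 37816)/(39*(-5*1) + 309388/5) = -36467/(39*(-5) + 309388/5) = -36467/(-195 + 309388/5) = -36467/308413/5 = -36467*5/308413 = -182335/308413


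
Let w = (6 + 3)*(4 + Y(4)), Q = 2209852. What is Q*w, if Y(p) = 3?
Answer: 139220676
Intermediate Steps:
w = 63 (w = (6 + 3)*(4 + 3) = 9*7 = 63)
Q*w = 2209852*63 = 139220676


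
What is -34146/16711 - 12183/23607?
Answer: -336558245/131498859 ≈ -2.5594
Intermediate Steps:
-34146/16711 - 12183/23607 = -34146*1/16711 - 12183*1/23607 = -34146/16711 - 4061/7869 = -336558245/131498859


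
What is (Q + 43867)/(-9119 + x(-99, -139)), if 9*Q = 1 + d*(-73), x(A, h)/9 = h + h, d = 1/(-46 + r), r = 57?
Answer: -4342771/1150479 ≈ -3.7747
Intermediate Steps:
d = 1/11 (d = 1/(-46 + 57) = 1/11 ≈ 0.090909)
x(A, h) = 18*h (x(A, h) = 9*(h + h) = 9*(2*h) = 18*h)
Q = -62/99 (Q = (1 + (1/11)*(-73))/9 = (1 - 73/11)/9 = (⅑)*(-62/11) = -62/99 ≈ -0.62626)
(Q + 43867)/(-9119 + x(-99, -139)) = (-62/99 + 43867)/(-9119 + 18*(-139)) = 4342771/(99*(-9119 - 2502)) = (4342771/99)/(-11621) = (4342771/99)*(-1/11621) = -4342771/1150479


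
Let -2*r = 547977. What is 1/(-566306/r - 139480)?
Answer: -547977/76430699348 ≈ -7.1696e-6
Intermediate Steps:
r = -547977/2 (r = -1/2*547977 = -547977/2 ≈ -2.7399e+5)
1/(-566306/r - 139480) = 1/(-566306/(-547977/2) - 139480) = 1/(-566306*(-2/547977) - 139480) = 1/(1132612/547977 - 139480) = 1/(-76430699348/547977) = -547977/76430699348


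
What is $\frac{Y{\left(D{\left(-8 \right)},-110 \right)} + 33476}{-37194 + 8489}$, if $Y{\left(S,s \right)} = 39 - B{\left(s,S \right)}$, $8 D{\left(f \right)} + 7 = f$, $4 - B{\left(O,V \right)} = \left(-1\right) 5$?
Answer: $- \frac{33506}{28705} \approx -1.1673$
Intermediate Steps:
$B{\left(O,V \right)} = 9$ ($B{\left(O,V \right)} = 4 - \left(-1\right) 5 = 4 - -5 = 4 + 5 = 9$)
$D{\left(f \right)} = - \frac{7}{8} + \frac{f}{8}$
$Y{\left(S,s \right)} = 30$ ($Y{\left(S,s \right)} = 39 - 9 = 30$)
$\frac{Y{\left(D{\left(-8 \right)},-110 \right)} + 33476}{-37194 + 8489} = \frac{30 + 33476}{-37194 + 8489} = \frac{33506}{-28705} = 33506 \left(- \frac{1}{28705}\right) = - \frac{33506}{28705}$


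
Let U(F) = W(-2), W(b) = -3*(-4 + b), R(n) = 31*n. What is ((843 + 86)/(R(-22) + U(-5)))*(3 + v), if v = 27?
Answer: -13935/332 ≈ -41.973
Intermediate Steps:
W(b) = 12 - 3*b
U(F) = 18 (U(F) = 12 - 3*(-2) = 12 + 6 = 18)
((843 + 86)/(R(-22) + U(-5)))*(3 + v) = ((843 + 86)/(31*(-22) + 18))*(3 + 27) = (929/(-682 + 18))*30 = (929/(-664))*30 = (929*(-1/664))*30 = -929/664*30 = -13935/332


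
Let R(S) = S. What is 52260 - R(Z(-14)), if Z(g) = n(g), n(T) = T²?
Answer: 52064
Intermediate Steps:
Z(g) = g²
52260 - R(Z(-14)) = 52260 - 1*(-14)² = 52260 - 1*196 = 52260 - 196 = 52064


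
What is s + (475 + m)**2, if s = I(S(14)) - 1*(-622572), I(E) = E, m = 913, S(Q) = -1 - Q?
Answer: 2549101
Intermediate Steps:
s = 622557 (s = (-1 - 1*14) - 1*(-622572) = (-1 - 14) + 622572 = -15 + 622572 = 622557)
s + (475 + m)**2 = 622557 + (475 + 913)**2 = 622557 + 1388**2 = 622557 + 1926544 = 2549101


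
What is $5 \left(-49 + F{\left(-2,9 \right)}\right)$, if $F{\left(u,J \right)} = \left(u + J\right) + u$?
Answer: $-220$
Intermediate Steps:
$F{\left(u,J \right)} = J + 2 u$ ($F{\left(u,J \right)} = \left(J + u\right) + u = J + 2 u$)
$5 \left(-49 + F{\left(-2,9 \right)}\right) = 5 \left(-49 + \left(9 + 2 \left(-2\right)\right)\right) = 5 \left(-49 + \left(9 - 4\right)\right) = 5 \left(-49 + 5\right) = 5 \left(-44\right) = -220$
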